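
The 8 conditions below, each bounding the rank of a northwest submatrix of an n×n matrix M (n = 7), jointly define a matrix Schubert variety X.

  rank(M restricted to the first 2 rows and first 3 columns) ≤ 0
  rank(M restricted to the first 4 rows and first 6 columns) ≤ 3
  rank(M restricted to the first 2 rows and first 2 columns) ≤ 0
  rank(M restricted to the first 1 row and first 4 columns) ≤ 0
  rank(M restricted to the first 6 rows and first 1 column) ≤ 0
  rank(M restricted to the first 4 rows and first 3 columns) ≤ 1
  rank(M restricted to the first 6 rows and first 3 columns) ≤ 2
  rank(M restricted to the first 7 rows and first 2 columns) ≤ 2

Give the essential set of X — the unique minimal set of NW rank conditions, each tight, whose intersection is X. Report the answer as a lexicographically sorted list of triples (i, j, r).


Computing R[i][j] = min implied NW-rank bound (n=7, 8 conditions):

  R[1]: 0 0 0 0 1 1 1
  R[2]: 0 0 0 1 2 2 2
  R[3]: 0 1 1 2 3 3 3
  R[4]: 0 1 1 2 3 3 4
  R[5]: 0 1 2 3 4 4 5
  R[6]: 0 1 2 3 4 5 6
  R[7]: 1 2 3 4 5 6 7

second differences of R give the permutation w = (5, 4, 2, 7, 3, 6, 1).

|D(w)|=13, |Ess(w)|=5:

[(1, 4, 0), (2, 3, 0), (4, 3, 1), (4, 6, 3), (6, 1, 0)]


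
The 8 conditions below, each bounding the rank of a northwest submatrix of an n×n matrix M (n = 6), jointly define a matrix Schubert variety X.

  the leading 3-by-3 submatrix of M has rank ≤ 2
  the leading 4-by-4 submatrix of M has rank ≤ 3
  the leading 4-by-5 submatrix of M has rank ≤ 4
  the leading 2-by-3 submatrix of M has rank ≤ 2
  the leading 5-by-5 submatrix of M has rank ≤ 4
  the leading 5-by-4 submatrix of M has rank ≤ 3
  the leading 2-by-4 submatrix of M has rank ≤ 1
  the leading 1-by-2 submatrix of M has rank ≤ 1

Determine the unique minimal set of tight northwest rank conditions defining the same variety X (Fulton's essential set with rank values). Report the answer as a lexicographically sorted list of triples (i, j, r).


Recovering R(i,j) via the rank-extension bound from the 8 conditions:

  R[1]: 1  1  1  1  1  1
  R[2]: 1  1  1  1  2  2
  R[3]: 1  2  2  2  3  3
  R[4]: 1  2  3  3  4  4
  R[5]: 1  2  3  3  4  5
  R[6]: 1  2  3  4  5  6

hence w(1..6) = (1, 5, 2, 3, 6, 4).

D(w) has 4 cells with 2 SE-corners; essential set:

[(2, 4, 1), (5, 4, 3)]


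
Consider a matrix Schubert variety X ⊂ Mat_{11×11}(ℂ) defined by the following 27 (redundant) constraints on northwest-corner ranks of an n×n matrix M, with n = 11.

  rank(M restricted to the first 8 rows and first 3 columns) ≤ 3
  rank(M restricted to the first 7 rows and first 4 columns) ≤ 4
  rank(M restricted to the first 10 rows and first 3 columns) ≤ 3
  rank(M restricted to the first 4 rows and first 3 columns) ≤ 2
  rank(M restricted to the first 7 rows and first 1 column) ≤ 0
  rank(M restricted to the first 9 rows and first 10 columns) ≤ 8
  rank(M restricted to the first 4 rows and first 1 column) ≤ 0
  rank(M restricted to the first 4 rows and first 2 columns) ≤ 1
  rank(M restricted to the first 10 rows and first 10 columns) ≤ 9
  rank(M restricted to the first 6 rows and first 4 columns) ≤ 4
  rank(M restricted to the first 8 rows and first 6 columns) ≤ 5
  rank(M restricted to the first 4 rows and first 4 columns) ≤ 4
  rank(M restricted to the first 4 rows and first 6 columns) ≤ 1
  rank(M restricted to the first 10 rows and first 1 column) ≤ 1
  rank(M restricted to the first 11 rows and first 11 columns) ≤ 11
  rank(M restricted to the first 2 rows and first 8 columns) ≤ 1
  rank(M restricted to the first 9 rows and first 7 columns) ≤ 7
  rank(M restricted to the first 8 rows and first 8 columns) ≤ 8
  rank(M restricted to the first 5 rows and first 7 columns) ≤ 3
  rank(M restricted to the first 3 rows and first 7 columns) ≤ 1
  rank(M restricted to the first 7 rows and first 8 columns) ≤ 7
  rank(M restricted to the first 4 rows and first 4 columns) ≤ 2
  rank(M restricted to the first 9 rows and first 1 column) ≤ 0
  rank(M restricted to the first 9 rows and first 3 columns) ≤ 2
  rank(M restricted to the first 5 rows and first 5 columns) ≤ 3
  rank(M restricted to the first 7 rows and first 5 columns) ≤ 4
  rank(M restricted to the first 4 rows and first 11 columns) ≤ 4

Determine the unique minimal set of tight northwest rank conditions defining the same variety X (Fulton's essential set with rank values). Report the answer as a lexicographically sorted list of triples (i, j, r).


The tightest implied rank at each (i,j), from the 27 conditions:

  R[1]: 0 1 1 1 1 1 1 1 1 1 1
  R[2]: 0 1 1 1 1 1 1 1 2 2 2
  R[3]: 0 1 1 1 1 1 1 2 3 3 3
  R[4]: 0 1 1 1 1 1 2 3 4 4 4
  R[5]: 0 1 2 2 2 2 3 4 5 5 5
  R[6]: 0 1 2 3 3 3 4 5 6 6 6
  R[7]: 0 1 2 3 4 4 5 6 7 7 7
  R[8]: 0 1 2 3 4 5 6 7 8 8 8
  R[9]: 0 1 2 3 4 5 6 7 8 8 9
  R[10]: 1 2 3 4 5 6 7 8 9 9 10
  R[11]: 1 2 3 4 5 6 7 8 9 10 11

giving w = (2, 9, 8, 7, 3, 4, 5, 6, 11, 1, 10) via Δ²R.

Rothe diagram D(w) (25 cells), 5 SE-corners (essential conditions):

[(2, 8, 1), (3, 7, 1), (4, 6, 1), (9, 1, 0), (9, 10, 8)]


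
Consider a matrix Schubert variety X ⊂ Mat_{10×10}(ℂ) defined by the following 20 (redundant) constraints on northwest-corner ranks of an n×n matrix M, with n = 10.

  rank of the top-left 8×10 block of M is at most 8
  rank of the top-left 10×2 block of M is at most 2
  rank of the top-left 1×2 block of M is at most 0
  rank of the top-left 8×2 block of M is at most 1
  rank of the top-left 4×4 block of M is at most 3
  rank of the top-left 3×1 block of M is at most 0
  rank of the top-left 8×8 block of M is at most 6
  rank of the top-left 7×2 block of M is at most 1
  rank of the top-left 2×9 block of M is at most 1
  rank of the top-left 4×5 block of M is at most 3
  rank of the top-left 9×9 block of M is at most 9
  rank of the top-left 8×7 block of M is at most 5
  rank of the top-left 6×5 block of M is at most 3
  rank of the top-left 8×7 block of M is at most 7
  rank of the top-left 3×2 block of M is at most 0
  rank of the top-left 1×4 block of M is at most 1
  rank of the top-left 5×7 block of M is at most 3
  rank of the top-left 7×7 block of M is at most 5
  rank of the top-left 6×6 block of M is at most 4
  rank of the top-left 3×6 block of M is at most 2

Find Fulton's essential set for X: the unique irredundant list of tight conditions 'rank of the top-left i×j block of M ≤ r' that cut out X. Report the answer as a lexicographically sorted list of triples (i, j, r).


Recovering R(i,j) via the rank-extension bound from the 20 conditions:

  R[1]: 0 | 0 | 1 | 1 | 1 | 1 | 1 | 1 | 1 | 1
  R[2]: 0 | 0 | 1 | 1 | 1 | 1 | 1 | 1 | 1 | 2
  R[3]: 0 | 0 | 1 | 2 | 2 | 2 | 2 | 2 | 2 | 3
  R[4]: 1 | 1 | 2 | 3 | 3 | 3 | 3 | 3 | 3 | 4
  R[5]: 1 | 1 | 2 | 3 | 3 | 3 | 3 | 4 | 4 | 5
  R[6]: 1 | 1 | 2 | 3 | 3 | 4 | 4 | 5 | 5 | 6
  R[7]: 1 | 1 | 2 | 3 | 4 | 5 | 5 | 6 | 6 | 7
  R[8]: 1 | 1 | 2 | 3 | 4 | 5 | 5 | 6 | 7 | 8
  R[9]: 1 | 2 | 3 | 4 | 5 | 6 | 6 | 7 | 8 | 9
  R[10]: 1 | 2 | 3 | 4 | 5 | 6 | 7 | 8 | 9 | 10

giving w = (3, 10, 4, 1, 8, 6, 5, 9, 2, 7) via Δ²R.

ℓ(w)=21; the 6 essential cells (i,j,r):

[(2, 9, 1), (3, 2, 0), (5, 7, 3), (6, 5, 3), (8, 2, 1), (8, 7, 5)]


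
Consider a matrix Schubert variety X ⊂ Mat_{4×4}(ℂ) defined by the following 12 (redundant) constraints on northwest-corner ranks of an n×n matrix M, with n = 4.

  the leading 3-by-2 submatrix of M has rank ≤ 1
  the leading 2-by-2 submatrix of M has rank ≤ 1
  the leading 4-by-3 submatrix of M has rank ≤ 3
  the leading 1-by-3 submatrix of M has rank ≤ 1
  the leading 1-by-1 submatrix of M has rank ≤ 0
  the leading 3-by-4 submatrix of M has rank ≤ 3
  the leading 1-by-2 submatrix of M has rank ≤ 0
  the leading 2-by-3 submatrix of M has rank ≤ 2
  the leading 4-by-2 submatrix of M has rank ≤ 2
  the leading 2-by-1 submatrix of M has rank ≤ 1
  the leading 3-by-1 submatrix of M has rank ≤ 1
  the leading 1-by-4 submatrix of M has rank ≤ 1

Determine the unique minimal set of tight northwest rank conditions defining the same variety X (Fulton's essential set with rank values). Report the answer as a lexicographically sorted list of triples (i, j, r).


Computing R[i][j] = min implied NW-rank bound (n=4, 12 conditions):

  0, 0, 1, 1
  1, 1, 2, 2
  1, 1, 2, 3
  1, 2, 3, 4

giving w = (3, 1, 4, 2) via Δ²R.

|D(w)|=3, |Ess(w)|=2:

[(1, 2, 0), (3, 2, 1)]


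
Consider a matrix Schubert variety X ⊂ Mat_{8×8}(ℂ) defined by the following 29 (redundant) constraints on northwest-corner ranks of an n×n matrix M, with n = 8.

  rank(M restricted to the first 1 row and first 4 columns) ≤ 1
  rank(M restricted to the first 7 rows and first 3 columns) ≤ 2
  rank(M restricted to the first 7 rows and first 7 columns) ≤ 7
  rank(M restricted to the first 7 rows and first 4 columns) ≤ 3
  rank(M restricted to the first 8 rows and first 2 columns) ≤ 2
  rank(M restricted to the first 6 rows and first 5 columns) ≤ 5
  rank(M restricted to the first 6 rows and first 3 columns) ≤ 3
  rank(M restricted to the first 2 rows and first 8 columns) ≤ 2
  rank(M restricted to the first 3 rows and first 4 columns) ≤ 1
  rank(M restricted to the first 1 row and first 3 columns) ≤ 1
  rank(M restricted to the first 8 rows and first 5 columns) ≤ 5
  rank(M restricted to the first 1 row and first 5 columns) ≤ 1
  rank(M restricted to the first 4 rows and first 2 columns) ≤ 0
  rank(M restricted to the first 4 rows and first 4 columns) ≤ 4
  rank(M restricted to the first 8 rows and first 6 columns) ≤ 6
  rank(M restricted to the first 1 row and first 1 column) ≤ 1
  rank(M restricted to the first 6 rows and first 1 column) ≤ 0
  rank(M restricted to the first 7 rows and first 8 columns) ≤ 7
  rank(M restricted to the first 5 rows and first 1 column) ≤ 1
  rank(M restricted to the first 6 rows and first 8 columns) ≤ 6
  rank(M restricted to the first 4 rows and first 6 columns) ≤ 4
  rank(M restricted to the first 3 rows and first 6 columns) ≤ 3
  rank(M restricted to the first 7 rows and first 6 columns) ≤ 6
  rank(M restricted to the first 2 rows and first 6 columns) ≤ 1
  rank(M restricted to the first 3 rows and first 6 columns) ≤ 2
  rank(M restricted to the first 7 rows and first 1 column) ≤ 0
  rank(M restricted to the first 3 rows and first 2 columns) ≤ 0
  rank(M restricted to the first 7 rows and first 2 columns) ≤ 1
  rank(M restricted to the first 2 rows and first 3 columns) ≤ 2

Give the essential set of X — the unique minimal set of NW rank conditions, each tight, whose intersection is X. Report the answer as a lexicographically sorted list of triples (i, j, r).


The tightest implied rank at each (i,j), from the 29 conditions:

  row 1: 0  0  1  1  1  1  1  1
  row 2: 0  0  1  1  1  1  2  2
  row 3: 0  0  1  1  2  2  3  3
  row 4: 0  0  1  2  3  3  4  4
  row 5: 0  1  2  3  4  4  5  5
  row 6: 0  1  2  3  4  5  6  6
  row 7: 0  1  2  3  4  5  6  7
  row 8: 1  2  3  4  5  6  7  8

so w = (3, 7, 5, 4, 2, 6, 8, 1).

ℓ(w)=15; the 4 essential cells (i,j,r):

[(2, 6, 1), (3, 4, 1), (4, 2, 0), (7, 1, 0)]


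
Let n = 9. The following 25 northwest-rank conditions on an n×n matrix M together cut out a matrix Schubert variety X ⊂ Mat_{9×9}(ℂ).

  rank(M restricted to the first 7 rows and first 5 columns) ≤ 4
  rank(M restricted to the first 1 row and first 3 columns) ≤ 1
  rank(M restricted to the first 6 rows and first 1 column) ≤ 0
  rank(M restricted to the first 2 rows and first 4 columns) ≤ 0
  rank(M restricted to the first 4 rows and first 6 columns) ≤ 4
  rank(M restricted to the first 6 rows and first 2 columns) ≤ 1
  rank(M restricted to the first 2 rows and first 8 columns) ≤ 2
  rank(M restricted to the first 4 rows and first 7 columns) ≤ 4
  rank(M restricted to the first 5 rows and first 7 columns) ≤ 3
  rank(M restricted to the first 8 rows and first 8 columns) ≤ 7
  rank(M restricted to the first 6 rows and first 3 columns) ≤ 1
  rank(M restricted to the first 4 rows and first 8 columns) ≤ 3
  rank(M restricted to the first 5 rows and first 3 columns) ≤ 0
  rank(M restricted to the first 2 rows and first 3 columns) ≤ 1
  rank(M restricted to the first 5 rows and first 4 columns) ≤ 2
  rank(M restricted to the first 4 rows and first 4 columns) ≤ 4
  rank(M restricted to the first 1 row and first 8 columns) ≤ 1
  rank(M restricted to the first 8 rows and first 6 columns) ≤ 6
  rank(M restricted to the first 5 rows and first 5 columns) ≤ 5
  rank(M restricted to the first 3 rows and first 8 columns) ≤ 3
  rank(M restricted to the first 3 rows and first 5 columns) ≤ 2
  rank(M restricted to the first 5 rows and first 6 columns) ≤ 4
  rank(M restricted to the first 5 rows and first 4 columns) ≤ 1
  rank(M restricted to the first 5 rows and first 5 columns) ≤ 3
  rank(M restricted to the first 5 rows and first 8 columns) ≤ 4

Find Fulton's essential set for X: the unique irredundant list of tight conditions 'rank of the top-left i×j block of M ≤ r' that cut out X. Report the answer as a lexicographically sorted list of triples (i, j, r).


Rank table r_w(9×9) implied by the 25 constraints:

  R[1]: 0, 0, 0, 0, 1, 1, 1, 1, 1
  R[2]: 0, 0, 0, 0, 1, 2, 2, 2, 2
  R[3]: 0, 0, 0, 1, 2, 3, 3, 3, 3
  R[4]: 0, 0, 0, 1, 2, 3, 3, 3, 4
  R[5]: 0, 0, 0, 1, 2, 3, 3, 4, 5
  R[6]: 0, 1, 1, 2, 3, 4, 4, 5, 6
  R[7]: 1, 2, 2, 3, 4, 5, 5, 6, 7
  R[8]: 1, 2, 3, 4, 5, 6, 6, 7, 8
  R[9]: 1, 2, 3, 4, 5, 6, 7, 8, 9

so w = (5, 6, 4, 9, 8, 2, 1, 3, 7).

Fulton essential set (5 of the 21 Rothe cells):

[(2, 4, 0), (4, 8, 3), (5, 3, 0), (5, 7, 3), (6, 1, 0)]


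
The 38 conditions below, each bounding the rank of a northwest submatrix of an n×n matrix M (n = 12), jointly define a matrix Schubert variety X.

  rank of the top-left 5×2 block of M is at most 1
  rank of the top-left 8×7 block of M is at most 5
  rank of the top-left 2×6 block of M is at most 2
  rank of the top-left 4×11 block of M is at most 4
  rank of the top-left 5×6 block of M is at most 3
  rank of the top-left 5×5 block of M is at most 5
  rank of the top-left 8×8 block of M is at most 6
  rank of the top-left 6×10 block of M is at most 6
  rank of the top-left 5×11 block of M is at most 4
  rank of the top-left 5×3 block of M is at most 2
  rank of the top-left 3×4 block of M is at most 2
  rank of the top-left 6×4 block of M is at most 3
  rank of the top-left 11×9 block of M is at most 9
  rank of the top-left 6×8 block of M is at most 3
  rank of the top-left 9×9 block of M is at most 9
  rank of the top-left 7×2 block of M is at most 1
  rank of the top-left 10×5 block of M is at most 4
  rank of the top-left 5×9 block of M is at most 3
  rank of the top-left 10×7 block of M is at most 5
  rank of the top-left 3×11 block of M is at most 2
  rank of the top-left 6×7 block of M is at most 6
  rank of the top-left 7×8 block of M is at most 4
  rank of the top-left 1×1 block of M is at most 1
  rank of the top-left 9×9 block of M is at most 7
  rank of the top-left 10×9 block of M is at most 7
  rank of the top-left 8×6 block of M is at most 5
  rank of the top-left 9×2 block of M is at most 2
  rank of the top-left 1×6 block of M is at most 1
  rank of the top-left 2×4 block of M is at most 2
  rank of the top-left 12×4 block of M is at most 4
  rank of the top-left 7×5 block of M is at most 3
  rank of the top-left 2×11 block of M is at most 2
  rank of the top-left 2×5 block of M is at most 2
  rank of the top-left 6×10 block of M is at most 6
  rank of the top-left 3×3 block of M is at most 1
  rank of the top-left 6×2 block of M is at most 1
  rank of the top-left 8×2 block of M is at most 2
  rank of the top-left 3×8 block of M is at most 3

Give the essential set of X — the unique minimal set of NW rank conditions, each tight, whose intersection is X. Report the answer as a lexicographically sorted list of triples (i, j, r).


Computing R[i][j] = min implied NW-rank bound (n=12, 38 conditions):

  1  1  1  1  1  1  1  1  1  1  1  1
  1  1  1  2  2  2  2  2  2  2  2  2
  1  1  1  2  2  2  2  2  2  2  2  3
  1  1  2  3  3  3  3  3  3  3  3  4
  1  1  2  3  3  3  3  3  3  4  4  5
  1  1  2  3  3  3  3  3  4  5  5  6
  1  1  2  3  3  4  4  4  5  6  6  7
  1  2  3  4  4  5  5  5  6  7  7  8
  1  2  3  4  4  5  5  6  7  8  8  9
  1  2  3  4  4  5  5  6  7  8  9  10
  1  2  3  4  5  6  6  7  8  9  10  11
  1  2  3  4  5  6  7  8  9  10  11  12

reading off 1-entries of Δ²R: w = (1, 4, 12, 3, 10, 9, 6, 2, 8, 11, 5, 7).

Fulton essential set (8 of the 29 Rothe cells):

[(3, 3, 1), (3, 11, 2), (5, 9, 3), (6, 8, 3), (7, 2, 1), (7, 5, 3), (10, 5, 4), (10, 7, 5)]


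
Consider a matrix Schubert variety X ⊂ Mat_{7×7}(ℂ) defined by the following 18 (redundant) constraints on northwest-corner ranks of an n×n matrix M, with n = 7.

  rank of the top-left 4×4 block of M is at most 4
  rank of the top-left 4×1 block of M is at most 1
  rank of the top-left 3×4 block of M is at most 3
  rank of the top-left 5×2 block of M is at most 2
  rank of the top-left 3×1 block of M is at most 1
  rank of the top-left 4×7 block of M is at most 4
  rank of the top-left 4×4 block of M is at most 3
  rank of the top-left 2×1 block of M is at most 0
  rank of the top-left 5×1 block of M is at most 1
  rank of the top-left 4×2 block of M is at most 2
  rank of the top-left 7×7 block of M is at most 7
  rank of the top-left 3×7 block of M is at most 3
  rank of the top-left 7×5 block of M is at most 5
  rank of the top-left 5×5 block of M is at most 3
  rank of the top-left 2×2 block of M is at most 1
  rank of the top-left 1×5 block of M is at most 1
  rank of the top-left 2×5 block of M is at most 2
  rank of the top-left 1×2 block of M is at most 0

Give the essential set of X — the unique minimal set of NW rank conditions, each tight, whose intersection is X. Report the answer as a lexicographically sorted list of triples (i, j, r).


The tightest implied rank at each (i,j), from the 18 conditions:

  i=1: 0  0  1  1  1  1  1
  i=2: 0  1  2  2  2  2  2
  i=3: 1  2  3  3  3  3  3
  i=4: 1  2  3  3  3  4  4
  i=5: 1  2  3  3  3  4  5
  i=6: 1  2  3  4  4  5  6
  i=7: 1  2  3  4  5  6  7

hence w(1..7) = (3, 2, 1, 6, 7, 4, 5).

ℓ(w)=7; the 3 essential cells (i,j,r):

[(1, 2, 0), (2, 1, 0), (5, 5, 3)]


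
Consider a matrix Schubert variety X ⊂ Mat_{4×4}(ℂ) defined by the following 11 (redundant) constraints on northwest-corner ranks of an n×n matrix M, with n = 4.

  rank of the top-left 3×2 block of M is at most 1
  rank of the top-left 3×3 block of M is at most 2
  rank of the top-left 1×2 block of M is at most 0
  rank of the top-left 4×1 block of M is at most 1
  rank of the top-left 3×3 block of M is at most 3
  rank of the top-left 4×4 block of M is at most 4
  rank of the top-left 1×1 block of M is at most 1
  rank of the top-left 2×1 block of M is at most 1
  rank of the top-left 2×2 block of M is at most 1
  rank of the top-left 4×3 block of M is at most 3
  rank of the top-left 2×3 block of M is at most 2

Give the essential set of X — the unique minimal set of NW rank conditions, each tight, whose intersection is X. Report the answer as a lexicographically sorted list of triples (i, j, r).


Propagating the 11 rank bounds to every northwest block:

  0 0 1 1
  1 1 2 2
  1 1 2 3
  1 2 3 4

so w = (3, 1, 4, 2).

D(w) has 3 cells with 2 SE-corners; essential set:

[(1, 2, 0), (3, 2, 1)]


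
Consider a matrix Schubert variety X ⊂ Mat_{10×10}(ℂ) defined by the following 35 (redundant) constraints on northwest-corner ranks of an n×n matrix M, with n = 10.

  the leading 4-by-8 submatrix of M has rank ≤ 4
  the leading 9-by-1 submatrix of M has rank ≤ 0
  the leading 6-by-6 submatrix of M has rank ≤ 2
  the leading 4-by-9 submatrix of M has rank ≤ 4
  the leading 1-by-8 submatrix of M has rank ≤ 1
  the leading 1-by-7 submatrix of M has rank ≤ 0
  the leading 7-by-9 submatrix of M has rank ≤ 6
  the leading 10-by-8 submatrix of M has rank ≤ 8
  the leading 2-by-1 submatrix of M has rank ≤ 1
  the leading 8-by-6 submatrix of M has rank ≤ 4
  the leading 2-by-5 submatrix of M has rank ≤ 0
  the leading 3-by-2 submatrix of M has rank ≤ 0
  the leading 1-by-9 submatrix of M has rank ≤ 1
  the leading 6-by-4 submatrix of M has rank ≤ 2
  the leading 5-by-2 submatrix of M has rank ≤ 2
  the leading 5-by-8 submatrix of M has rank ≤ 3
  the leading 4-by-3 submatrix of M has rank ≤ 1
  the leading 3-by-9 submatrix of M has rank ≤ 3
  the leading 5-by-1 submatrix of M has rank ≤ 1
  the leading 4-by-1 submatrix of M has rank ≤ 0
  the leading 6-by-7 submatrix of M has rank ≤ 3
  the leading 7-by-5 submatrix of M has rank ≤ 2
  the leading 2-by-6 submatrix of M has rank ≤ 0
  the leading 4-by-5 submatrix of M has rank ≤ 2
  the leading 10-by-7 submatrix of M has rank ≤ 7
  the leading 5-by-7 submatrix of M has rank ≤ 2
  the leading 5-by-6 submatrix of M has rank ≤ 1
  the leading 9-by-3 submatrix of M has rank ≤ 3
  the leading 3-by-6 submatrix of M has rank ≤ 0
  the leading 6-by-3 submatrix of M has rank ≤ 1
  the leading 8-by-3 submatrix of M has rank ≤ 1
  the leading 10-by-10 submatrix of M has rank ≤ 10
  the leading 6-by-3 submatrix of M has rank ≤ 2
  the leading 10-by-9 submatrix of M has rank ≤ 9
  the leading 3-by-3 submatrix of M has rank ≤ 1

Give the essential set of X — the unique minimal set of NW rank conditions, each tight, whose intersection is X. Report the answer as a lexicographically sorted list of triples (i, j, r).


Computing R[i][j] = min implied NW-rank bound (n=10, 35 conditions):

  row 1: 0  0  0  0  0  0  0  1  1  1
  row 2: 0  0  0  0  0  0  1  2  2  2
  row 3: 0  0  0  0  0  0  1  2  3  3
  row 4: 0  1  1  1  1  1  2  3  4  4
  row 5: 0  1  1  1  1  1  2  3  4  5
  row 6: 0  1  1  2  2  2  3  4  5  6
  row 7: 0  1  1  2  2  3  4  5  6  7
  row 8: 0  1  1  2  3  4  5  6  7  8
  row 9: 0  1  2  3  4  5  6  7  8  9
  row 10: 1  2  3  4  5  6  7  8  9  10

second differences of R give the permutation w = (8, 7, 9, 2, 10, 4, 6, 5, 3, 1).

ℓ(w)=33; the 6 essential cells (i,j,r):

[(1, 7, 0), (3, 6, 0), (5, 6, 1), (7, 5, 2), (8, 3, 1), (9, 1, 0)]


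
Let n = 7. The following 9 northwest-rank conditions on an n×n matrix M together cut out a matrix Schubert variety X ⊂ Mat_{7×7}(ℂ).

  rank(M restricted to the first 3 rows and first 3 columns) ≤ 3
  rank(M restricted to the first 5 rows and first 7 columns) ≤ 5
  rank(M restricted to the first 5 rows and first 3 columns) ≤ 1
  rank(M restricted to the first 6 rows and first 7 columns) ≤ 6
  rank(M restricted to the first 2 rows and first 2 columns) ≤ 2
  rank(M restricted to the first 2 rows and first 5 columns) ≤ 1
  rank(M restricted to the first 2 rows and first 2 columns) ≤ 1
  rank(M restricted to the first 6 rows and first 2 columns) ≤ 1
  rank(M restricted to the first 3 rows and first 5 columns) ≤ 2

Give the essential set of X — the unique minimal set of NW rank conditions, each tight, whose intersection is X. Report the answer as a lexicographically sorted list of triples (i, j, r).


The tightest implied rank at each (i,j), from the 9 conditions:

  i=1: 1, 1, 1, 1, 1, 1, 1
  i=2: 1, 1, 1, 1, 1, 2, 2
  i=3: 1, 1, 1, 2, 2, 3, 3
  i=4: 1, 1, 1, 2, 3, 4, 4
  i=5: 1, 1, 1, 2, 3, 4, 5
  i=6: 1, 1, 2, 3, 4, 5, 6
  i=7: 1, 2, 3, 4, 5, 6, 7

giving w = (1, 6, 4, 5, 7, 3, 2) via Δ²R.

ℓ(w)=11; the 3 essential cells (i,j,r):

[(2, 5, 1), (5, 3, 1), (6, 2, 1)]


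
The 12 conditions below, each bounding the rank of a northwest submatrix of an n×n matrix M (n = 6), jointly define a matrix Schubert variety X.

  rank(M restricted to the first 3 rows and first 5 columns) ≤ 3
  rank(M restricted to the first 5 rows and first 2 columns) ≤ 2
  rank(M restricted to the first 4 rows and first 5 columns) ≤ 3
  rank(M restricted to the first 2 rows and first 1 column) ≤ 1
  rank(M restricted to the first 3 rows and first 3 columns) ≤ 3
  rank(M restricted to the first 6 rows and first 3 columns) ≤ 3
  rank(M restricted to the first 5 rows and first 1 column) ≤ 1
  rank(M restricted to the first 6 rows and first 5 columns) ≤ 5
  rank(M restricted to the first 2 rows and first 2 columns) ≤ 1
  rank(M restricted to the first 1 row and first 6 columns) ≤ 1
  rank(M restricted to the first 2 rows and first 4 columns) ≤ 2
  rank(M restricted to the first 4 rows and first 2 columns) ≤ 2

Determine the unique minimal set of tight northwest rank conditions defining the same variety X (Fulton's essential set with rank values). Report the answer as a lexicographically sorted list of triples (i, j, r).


Recovering R(i,j) via the rank-extension bound from the 12 conditions:

  row 1: 1, 1, 1, 1, 1, 1
  row 2: 1, 1, 2, 2, 2, 2
  row 3: 1, 2, 3, 3, 3, 3
  row 4: 1, 2, 3, 3, 3, 4
  row 5: 1, 2, 3, 4, 4, 5
  row 6: 1, 2, 3, 4, 5, 6

second differences of R give the permutation w = (1, 3, 2, 6, 4, 5).

Fulton essential set (2 of the 3 Rothe cells):

[(2, 2, 1), (4, 5, 3)]


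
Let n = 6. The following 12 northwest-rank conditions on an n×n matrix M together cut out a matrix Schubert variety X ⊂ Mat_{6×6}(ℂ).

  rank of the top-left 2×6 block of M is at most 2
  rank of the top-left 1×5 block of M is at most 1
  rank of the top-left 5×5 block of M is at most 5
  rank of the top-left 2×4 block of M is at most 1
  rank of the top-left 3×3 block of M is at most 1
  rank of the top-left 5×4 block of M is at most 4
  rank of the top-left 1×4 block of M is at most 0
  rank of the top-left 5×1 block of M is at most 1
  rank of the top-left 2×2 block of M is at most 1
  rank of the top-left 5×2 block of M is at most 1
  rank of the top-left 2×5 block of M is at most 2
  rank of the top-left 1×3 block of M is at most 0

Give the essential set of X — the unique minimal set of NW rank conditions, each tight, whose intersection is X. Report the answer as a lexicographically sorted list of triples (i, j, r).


The tightest implied rank at each (i,j), from the 12 conditions:

  R[1]: 0, 0, 0, 0, 1, 1
  R[2]: 1, 1, 1, 1, 2, 2
  R[3]: 1, 1, 1, 2, 3, 3
  R[4]: 1, 1, 2, 3, 4, 4
  R[5]: 1, 1, 2, 3, 4, 5
  R[6]: 1, 2, 3, 4, 5, 6

so w = (5, 1, 4, 3, 6, 2).

Fulton essential set (3 of the 8 Rothe cells):

[(1, 4, 0), (3, 3, 1), (5, 2, 1)]


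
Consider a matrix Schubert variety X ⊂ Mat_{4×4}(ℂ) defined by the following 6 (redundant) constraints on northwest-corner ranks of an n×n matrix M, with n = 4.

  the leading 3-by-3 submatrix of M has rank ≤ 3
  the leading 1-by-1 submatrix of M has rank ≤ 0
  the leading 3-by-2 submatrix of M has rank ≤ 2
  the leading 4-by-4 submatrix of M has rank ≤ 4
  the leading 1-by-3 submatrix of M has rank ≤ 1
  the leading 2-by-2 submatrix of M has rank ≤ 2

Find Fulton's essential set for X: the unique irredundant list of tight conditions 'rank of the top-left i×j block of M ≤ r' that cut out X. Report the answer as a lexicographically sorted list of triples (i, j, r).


The tightest implied rank at each (i,j), from the 6 conditions:

  0 | 1 | 1 | 1
  1 | 2 | 2 | 2
  1 | 2 | 3 | 3
  1 | 2 | 3 | 4

so w = (2, 1, 3, 4).

Rothe diagram D(w) (1 cell), 1 SE-corner (essential condition):

[(1, 1, 0)]


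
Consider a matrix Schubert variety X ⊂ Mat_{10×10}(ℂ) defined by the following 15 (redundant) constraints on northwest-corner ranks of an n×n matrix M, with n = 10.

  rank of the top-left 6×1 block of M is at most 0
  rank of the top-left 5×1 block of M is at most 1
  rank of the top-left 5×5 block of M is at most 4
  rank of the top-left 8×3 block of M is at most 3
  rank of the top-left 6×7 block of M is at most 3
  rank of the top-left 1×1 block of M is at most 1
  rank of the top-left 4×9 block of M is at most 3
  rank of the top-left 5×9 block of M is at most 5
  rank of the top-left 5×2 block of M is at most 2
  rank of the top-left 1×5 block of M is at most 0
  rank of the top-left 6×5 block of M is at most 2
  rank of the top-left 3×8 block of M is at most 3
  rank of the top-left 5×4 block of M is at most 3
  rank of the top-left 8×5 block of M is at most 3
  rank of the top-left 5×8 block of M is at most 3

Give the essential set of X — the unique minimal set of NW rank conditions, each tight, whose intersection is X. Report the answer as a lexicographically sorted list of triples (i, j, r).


Computing R[i][j] = min implied NW-rank bound (n=10, 15 conditions):

  row 1: 0 | 0 | 0 | 0 | 0 | 1 | 1 | 1 | 1 | 1
  row 2: 0 | 1 | 1 | 1 | 1 | 2 | 2 | 2 | 2 | 2
  row 3: 0 | 1 | 2 | 2 | 2 | 3 | 3 | 3 | 3 | 3
  row 4: 0 | 1 | 2 | 2 | 2 | 3 | 3 | 3 | 3 | 4
  row 5: 0 | 1 | 2 | 2 | 2 | 3 | 3 | 3 | 4 | 5
  row 6: 0 | 1 | 2 | 2 | 2 | 3 | 3 | 4 | 5 | 6
  row 7: 1 | 2 | 3 | 3 | 3 | 4 | 4 | 5 | 6 | 7
  row 8: 1 | 2 | 3 | 3 | 3 | 4 | 5 | 6 | 7 | 8
  row 9: 1 | 2 | 3 | 4 | 4 | 5 | 6 | 7 | 8 | 9
  row 10: 1 | 2 | 3 | 4 | 5 | 6 | 7 | 8 | 9 | 10

giving w = (6, 2, 3, 10, 9, 8, 1, 7, 4, 5) via Δ²R.

7 SE-corners of the 24-cell Rothe diagram give Ess(w):

[(1, 5, 0), (4, 9, 3), (5, 8, 3), (6, 1, 0), (6, 5, 2), (6, 7, 3), (8, 5, 3)]


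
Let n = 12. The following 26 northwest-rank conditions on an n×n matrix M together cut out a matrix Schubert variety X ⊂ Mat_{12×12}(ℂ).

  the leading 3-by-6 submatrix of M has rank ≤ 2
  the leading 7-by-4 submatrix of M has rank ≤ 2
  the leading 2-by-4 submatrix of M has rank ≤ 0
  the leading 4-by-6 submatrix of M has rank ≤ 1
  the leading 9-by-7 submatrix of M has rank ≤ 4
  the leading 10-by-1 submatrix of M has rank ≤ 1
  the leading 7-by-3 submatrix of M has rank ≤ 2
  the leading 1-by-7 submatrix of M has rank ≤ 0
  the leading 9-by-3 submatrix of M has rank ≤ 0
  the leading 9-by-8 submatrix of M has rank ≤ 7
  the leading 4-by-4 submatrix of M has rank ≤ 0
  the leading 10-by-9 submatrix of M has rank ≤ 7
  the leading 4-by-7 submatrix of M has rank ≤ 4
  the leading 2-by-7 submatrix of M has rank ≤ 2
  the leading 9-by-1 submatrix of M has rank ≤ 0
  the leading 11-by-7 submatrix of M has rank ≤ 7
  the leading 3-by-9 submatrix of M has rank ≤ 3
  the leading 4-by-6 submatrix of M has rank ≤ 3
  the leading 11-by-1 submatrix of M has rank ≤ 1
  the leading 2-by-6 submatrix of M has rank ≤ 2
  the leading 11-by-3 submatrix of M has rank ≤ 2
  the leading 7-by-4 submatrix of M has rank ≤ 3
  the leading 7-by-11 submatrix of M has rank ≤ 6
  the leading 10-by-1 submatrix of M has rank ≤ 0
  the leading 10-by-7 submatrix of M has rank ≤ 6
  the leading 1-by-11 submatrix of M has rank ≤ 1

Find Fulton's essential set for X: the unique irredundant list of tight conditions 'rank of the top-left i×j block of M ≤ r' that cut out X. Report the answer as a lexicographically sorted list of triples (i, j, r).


Rank table r_w(12×12) implied by the 26 constraints:

  row 1: 0  0  0  0  0  0  0  1  1  1  1  1
  row 2: 0  0  0  0  1  1  1  2  2  2  2  2
  row 3: 0  0  0  0  1  1  2  3  3  3  3  3
  row 4: 0  0  0  0  1  1  2  3  4  4  4  4
  row 5: 0  0  0  1  2  2  3  4  5  5  5  5
  row 6: 0  0  0  1  2  3  4  5  6  6  6  6
  row 7: 0  0  0  1  2  3  4  5  6  6  6  7
  row 8: 0  0  0  1  2  3  4  5  6  7  7  8
  row 9: 0  0  0  1  2  3  4  5  6  7  8  9
  row 10: 0  1  1  2  3  4  5  6  7  8  9  10
  row 11: 1  2  2  3  4  5  6  7  8  9  10  11
  row 12: 1  2  3  4  5  6  7  8  9  10  11  12

giving w = (8, 5, 7, 9, 4, 6, 12, 10, 11, 2, 1, 3) via Δ²R.

ℓ(w)=39; the 6 essential cells (i,j,r):

[(1, 7, 0), (4, 4, 0), (4, 6, 1), (7, 11, 6), (9, 3, 0), (10, 1, 0)]


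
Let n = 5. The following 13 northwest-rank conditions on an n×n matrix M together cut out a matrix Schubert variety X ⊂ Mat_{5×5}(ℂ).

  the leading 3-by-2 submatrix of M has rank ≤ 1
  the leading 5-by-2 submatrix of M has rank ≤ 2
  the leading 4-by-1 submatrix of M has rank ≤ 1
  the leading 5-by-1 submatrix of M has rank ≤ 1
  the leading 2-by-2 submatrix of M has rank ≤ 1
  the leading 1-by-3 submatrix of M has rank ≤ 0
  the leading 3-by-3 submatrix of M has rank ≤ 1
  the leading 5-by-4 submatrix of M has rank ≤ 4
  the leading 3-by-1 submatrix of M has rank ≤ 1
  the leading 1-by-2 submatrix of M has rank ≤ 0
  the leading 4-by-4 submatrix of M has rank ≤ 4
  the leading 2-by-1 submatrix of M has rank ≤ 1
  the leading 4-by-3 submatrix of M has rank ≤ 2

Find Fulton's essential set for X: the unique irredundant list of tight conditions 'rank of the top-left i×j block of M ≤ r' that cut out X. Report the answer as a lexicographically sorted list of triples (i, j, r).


Propagating the 13 rank bounds to every northwest block:

  R[1]: 0, 0, 0, 1, 1
  R[2]: 1, 1, 1, 2, 2
  R[3]: 1, 1, 1, 2, 3
  R[4]: 1, 2, 2, 3, 4
  R[5]: 1, 2, 3, 4, 5

so w = (4, 1, 5, 2, 3).

|D(w)|=5, |Ess(w)|=2:

[(1, 3, 0), (3, 3, 1)]


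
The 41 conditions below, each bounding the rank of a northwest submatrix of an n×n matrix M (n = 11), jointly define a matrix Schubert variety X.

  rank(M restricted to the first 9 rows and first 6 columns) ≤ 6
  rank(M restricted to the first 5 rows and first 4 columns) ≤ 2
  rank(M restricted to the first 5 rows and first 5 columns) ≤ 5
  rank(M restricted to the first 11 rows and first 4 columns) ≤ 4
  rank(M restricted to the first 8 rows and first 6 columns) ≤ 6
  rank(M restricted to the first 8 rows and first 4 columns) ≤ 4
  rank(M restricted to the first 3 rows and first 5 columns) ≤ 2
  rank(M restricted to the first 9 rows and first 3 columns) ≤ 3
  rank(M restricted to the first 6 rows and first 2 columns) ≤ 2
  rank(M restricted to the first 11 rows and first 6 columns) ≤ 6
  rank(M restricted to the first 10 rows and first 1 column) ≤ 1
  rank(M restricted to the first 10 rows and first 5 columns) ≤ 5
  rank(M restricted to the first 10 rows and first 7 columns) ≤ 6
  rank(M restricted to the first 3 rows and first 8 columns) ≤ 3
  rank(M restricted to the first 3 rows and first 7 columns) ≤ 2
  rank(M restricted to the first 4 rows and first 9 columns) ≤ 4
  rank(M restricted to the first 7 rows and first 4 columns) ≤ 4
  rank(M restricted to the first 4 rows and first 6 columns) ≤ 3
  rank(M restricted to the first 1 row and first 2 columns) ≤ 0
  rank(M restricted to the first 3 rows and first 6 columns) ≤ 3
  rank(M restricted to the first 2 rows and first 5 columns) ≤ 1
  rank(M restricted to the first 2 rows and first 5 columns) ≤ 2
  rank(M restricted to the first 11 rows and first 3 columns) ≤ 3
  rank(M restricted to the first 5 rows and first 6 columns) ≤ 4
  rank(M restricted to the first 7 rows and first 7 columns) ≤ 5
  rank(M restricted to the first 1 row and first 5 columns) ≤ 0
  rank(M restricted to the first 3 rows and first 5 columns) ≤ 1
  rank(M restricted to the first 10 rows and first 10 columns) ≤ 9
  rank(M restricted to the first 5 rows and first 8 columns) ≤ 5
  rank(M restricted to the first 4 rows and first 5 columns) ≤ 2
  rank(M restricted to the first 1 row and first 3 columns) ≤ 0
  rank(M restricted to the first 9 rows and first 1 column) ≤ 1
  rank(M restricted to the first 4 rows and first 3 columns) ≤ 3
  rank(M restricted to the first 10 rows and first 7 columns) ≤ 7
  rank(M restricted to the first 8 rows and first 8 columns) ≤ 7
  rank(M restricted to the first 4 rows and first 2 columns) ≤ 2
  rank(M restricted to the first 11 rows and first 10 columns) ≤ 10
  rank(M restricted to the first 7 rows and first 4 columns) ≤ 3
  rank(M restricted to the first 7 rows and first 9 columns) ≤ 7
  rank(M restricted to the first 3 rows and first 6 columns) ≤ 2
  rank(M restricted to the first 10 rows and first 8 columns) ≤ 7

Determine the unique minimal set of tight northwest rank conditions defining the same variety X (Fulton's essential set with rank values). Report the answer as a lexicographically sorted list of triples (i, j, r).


Recovering R(i,j) via the rank-extension bound from the 41 conditions:

  i=1: 0 0 0 0 0 1 1 1 1 1 1
  i=2: 1 1 1 1 1 2 2 2 2 2 2
  i=3: 1 1 1 1 1 2 2 3 3 3 3
  i=4: 1 2 2 2 2 3 3 4 4 4 4
  i=5: 1 2 2 2 3 4 4 5 5 5 5
  i=6: 1 2 3 3 4 5 5 6 6 6 6
  i=7: 1 2 3 3 4 5 5 6 7 7 7
  i=8: 1 2 3 4 5 6 6 7 8 8 8
  i=9: 1 2 3 4 5 6 6 7 8 9 9
  i=10: 1 2 3 4 5 6 6 7 8 9 10
  i=11: 1 2 3 4 5 6 7 8 9 10 11

second differences of R give the permutation w = (6, 1, 8, 2, 5, 3, 9, 4, 10, 11, 7).

7 SE-corners of the 16-cell Rothe diagram give Ess(w):

[(1, 5, 0), (3, 5, 1), (3, 7, 2), (5, 4, 2), (7, 4, 3), (7, 7, 5), (10, 7, 6)]


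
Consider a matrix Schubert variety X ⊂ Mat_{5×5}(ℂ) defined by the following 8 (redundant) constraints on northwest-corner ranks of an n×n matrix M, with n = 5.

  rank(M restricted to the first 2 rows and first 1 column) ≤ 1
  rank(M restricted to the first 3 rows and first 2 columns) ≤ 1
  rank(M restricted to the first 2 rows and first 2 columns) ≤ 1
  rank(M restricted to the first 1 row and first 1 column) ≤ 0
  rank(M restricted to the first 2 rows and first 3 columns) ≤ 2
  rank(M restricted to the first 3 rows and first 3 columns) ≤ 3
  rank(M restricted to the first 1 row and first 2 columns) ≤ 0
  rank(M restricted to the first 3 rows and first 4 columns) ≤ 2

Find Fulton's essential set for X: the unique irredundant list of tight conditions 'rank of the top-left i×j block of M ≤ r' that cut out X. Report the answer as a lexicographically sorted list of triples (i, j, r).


Computing R[i][j] = min implied NW-rank bound (n=5, 8 conditions):

  0, 0, 1, 1, 1
  1, 1, 2, 2, 2
  1, 1, 2, 2, 3
  1, 2, 3, 3, 4
  1, 2, 3, 4, 5

so w = (3, 1, 5, 2, 4).

3 SE-corners of the 4-cell Rothe diagram give Ess(w):

[(1, 2, 0), (3, 2, 1), (3, 4, 2)]


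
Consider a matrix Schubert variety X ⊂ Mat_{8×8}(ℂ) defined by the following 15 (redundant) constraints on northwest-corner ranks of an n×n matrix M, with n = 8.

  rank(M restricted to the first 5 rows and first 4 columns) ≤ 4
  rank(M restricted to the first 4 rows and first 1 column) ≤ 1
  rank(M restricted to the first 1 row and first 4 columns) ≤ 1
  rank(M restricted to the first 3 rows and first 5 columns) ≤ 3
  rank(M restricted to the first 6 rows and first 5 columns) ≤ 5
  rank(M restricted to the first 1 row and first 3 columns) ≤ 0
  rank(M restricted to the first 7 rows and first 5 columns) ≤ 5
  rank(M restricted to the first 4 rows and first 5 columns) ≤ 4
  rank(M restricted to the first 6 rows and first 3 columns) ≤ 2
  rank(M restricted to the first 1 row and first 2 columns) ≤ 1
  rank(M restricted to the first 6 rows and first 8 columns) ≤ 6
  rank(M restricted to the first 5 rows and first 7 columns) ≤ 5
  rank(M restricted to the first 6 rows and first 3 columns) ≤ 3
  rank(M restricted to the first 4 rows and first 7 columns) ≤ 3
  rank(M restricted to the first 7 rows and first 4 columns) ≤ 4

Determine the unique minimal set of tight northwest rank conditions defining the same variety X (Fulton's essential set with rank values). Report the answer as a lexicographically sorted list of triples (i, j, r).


The tightest implied rank at each (i,j), from the 15 conditions:

  R[1]: 0 | 0 | 0 | 1 | 1 | 1 | 1 | 1
  R[2]: 1 | 1 | 1 | 2 | 2 | 2 | 2 | 2
  R[3]: 1 | 2 | 2 | 3 | 3 | 3 | 3 | 3
  R[4]: 1 | 2 | 2 | 3 | 3 | 3 | 3 | 4
  R[5]: 1 | 2 | 2 | 3 | 4 | 4 | 4 | 5
  R[6]: 1 | 2 | 2 | 3 | 4 | 5 | 5 | 6
  R[7]: 1 | 2 | 3 | 4 | 5 | 6 | 6 | 7
  R[8]: 1 | 2 | 3 | 4 | 5 | 6 | 7 | 8

hence w(1..8) = (4, 1, 2, 8, 5, 6, 3, 7).

3 SE-corners of the 9-cell Rothe diagram give Ess(w):

[(1, 3, 0), (4, 7, 3), (6, 3, 2)]


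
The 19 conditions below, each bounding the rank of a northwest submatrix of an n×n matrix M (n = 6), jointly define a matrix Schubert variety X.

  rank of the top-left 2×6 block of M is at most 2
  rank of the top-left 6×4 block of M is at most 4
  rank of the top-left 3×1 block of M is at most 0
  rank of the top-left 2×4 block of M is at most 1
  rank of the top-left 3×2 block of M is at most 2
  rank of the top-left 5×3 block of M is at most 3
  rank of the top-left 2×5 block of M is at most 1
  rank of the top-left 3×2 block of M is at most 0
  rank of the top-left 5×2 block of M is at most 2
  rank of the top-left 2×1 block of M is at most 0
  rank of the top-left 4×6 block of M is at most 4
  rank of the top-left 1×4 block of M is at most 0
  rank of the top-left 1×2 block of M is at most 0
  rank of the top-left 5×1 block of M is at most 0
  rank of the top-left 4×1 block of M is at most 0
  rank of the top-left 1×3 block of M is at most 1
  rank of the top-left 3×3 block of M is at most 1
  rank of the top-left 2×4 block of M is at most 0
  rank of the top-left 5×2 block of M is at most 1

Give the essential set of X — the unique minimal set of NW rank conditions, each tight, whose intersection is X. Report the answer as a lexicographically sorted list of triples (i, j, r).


Reconstructing r_w from the 19 given conditions:

  row 1: 0 0 0 0 1 1
  row 2: 0 0 0 0 1 2
  row 3: 0 0 1 1 2 3
  row 4: 0 1 2 2 3 4
  row 5: 0 1 2 3 4 5
  row 6: 1 2 3 4 5 6

giving w = (5, 6, 3, 2, 4, 1) via Δ²R.

|D(w)|=12, |Ess(w)|=3:

[(2, 4, 0), (3, 2, 0), (5, 1, 0)]
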